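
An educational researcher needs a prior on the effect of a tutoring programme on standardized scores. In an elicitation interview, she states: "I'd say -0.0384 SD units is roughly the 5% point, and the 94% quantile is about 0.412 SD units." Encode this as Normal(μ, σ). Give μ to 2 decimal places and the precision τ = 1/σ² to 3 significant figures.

For Normal(μ,σ), the p-quantile is μ + z_p·σ. Here z_{0.05} = -1.645, z_{0.94} = 1.555.
So -0.0384 = μ − 1.645σ and 0.412 = μ + 1.555σ.
Subtracting: σ = (0.412 − -0.0384)/(1.555 − (-1.645)) = 0.14.
Then μ = -0.0384 − (-1.645)·0.14 = 0.19.
Precision τ = 1/σ² = 1/0.1408² = 50.5.

μ = 0.19, τ = 50.5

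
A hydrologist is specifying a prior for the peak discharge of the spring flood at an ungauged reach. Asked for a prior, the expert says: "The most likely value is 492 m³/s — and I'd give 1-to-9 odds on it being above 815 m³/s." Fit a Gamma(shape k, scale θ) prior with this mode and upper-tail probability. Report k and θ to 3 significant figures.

k ≈ 8.41, θ ≈ 66.4

Gamma(k,θ) with k>1 has mode (k−1)θ, so θ = 492/(k−1).
Need P(X < 815) = 0.9 with θ tied to k this way. Start at k = 2, θ = 492: P(X<815) ≈ 0.493.
Too low — raise k to concentrate. Iterating converges to k ≈ 8.41.
Then θ = 492/(8.41−1) ≈ 66.4.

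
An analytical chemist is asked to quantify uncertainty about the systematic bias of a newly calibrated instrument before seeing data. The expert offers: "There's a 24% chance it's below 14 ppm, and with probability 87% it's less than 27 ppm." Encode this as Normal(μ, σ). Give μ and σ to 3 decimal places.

The p-quantile of Normal(μ,σ) is μ + z_p·σ, with z_{0.24} = -0.7063 and z_{0.87} = 1.126.
Eliminate σ: μ = (z₂·x₁ − z₁·x₂)/(z₂ − z₁) = (1.126·14 − (-0.7063)·27)/1.833 = 19.010.
Then σ = (x₂ − x₁)/(z₂ − z₁) = (27 − 14)/1.833 = 7.093.

μ = 19.010, σ = 7.093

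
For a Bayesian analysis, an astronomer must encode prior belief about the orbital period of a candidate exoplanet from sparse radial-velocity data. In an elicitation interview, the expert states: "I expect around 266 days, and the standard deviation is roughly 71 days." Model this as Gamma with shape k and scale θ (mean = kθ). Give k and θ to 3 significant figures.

k ≈ 14, θ ≈ 19

For Gamma(k, scale θ): mean = kθ, variance = kθ², so CV = 1/√k.
CV = SD/mean = 71/266 = 0.2669, hence k = 1/CV² = 14.
Then θ = mean/k = 266/14 = 19.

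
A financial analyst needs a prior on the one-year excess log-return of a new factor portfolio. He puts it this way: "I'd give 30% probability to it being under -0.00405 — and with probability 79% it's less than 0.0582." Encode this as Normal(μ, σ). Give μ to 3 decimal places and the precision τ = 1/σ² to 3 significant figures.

The p-quantile of Normal(μ,σ) is μ + z_p·σ, with z_{0.3} = -0.5244 and z_{0.79} = 0.8064.
Eliminate σ: μ = (z₂·x₁ − z₁·x₂)/(z₂ − z₁) = (0.8064·-0.00405 − (-0.5244)·0.0582)/1.331 = 0.020.
Then σ = (x₂ − x₁)/(z₂ − z₁) = (0.0582 − -0.00405)/1.331 = 0.047.
Precision τ = 1/σ² = 1/0.04678² = 457.

μ = 0.020, τ = 457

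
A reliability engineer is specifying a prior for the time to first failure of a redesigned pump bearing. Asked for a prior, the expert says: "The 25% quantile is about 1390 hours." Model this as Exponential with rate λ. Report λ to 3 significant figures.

P(T < 1390.0) = 1 − e^(−λ·1390.0) = 0.25, so λ = −ln(1−0.25)/1390.0 = −ln(0.75)/1390.0 = 0.000207.

λ ≈ 0.000207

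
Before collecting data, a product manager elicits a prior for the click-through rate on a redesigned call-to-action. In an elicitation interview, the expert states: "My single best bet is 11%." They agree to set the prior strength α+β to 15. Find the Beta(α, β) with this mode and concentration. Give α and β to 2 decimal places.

α = 2.43, β = 12.57

For α,β > 1 the Beta mode is (α−1)/(α+β−2). With α+β = 15, the mode is (α−1)/13.
Set (α−1)/13 = 0.11 → α = 1 + 0.11·13 = 2.43.
β = 15 − α = 12.57.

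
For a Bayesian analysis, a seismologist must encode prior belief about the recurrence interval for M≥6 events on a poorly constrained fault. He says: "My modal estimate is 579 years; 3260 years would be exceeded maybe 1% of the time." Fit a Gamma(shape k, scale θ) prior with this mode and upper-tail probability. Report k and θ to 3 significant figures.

Gamma(k,θ) with k>1 has mode (k−1)θ, so θ = 579/(k−1).
Need P(X < 3260) = 0.99 with θ tied to k this way. Start at k = 2, θ = 579: P(X<3260) ≈ 0.976.
Too low — raise k to concentrate. Iterating converges to k ≈ 2.27.
Then θ = 579/(2.27−1) ≈ 458.

k ≈ 2.27, θ ≈ 458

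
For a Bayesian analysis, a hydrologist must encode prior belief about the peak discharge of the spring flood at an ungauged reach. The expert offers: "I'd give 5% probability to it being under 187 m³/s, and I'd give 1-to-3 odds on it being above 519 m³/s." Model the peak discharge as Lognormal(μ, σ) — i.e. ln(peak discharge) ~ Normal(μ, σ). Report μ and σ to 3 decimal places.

If T ~ Lognormal(μ,σ) then ln T ~ Normal(μ,σ), so the p-quantile of ln T is μ + z_p·σ.
ln(187) = 5.231 and ln(519) = 6.252; z_{0.05} = -1.645, z_{0.75} = 0.6745.
σ = (6.252 − 5.231)/(0.6745 − (-1.645)) = 0.440.
μ = 5.231 − (-1.645)·0.440 = 5.955.

μ ≈ 5.955, σ ≈ 0.440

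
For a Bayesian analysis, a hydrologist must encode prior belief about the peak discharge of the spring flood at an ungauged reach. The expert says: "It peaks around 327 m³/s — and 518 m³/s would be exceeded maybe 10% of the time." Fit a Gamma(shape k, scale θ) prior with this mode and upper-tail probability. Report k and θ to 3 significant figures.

k ≈ 9.87, θ ≈ 36.9

Gamma(k,θ) with k>1 has mode (k−1)θ, so θ = 327/(k−1).
Need P(X < 518) = 0.9 with θ tied to k this way. Start at k = 2, θ = 327: P(X<518) ≈ 0.470.
Too low — raise k to concentrate. Iterating converges to k ≈ 9.87.
Then θ = 327/(9.87−1) ≈ 36.9.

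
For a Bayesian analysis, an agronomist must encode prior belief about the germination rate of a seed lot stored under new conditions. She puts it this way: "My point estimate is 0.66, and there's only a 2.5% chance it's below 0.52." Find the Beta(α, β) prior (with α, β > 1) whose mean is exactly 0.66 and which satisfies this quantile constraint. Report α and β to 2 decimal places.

With mean 0.66 fixed, write α = 0.66s, β = 0.34s where s = α+β.
Need P(θ < 0.52) = 0.025 under Beta(0.66s, 0.34s). Normal approximation: (q−m)/√(m(1−m)/s) ≈ z_{0.025} = -1.96, so s ≈ 0.66·0.34·(-1.96)²/(0.52−0.66)² = 44.0.
At s = 44.0: P(θ<0.52) ≈ 0.029. Adjusting to match 0.025 gives s ≈ 46.82.
So α = 0.66·46.82 ≈ 30.90, β = 0.34·46.82 ≈ 15.92.

α ≈ 30.90, β ≈ 15.92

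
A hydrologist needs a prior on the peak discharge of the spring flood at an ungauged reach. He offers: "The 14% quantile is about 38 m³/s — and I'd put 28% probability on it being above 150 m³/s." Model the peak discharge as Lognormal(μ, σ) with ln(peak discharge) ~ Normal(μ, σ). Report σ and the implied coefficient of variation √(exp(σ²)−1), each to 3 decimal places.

σ ≈ 0.826, CV ≈ 0.988

If T ~ Lognormal(μ,σ) then ln T ~ Normal(μ,σ), so the p-quantile of ln T is μ + z_p·σ.
ln(38) = 3.638 and ln(150) = 5.011; z_{0.14} = -1.08, z_{0.72} = 0.5828.
σ = (5.011 − 3.638)/(0.5828 − (-1.08)) = 0.826.
μ = 3.638 − (-1.08)·0.826 = 4.529.
CV = √(exp(σ²)−1) = √(exp(0.6816)−1) = 0.988.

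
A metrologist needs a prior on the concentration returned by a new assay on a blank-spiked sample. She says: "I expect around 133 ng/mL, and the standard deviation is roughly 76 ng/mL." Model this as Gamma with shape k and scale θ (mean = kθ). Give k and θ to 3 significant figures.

For Gamma(k, scale θ): mean = kθ, variance = kθ², so CV = 1/√k.
CV = SD/mean = 76/133 = 0.5714, hence k = 1/CV² = 3.06.
Then θ = mean/k = 133/3.06 = 43.4.

k ≈ 3.06, θ ≈ 43.4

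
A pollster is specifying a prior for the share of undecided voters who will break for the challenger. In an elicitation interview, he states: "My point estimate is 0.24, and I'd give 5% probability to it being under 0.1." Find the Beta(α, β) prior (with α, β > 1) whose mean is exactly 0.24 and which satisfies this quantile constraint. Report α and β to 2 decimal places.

With mean 0.24 fixed, write α = 0.24s, β = 0.76s where s = α+β.
Need P(θ < 0.1) = 0.05 under Beta(0.24s, 0.76s). Normal approximation: (q−m)/√(m(1−m)/s) ≈ z_{0.05} = -1.64, so s ≈ 0.24·0.76·(-1.64)²/(0.1−0.24)² = 25.2.
At s = 25.2: P(θ<0.1) ≈ 0.027. Adjusting to match 0.05 gives s ≈ 19.06.
So α = 0.24·19.06 ≈ 4.57, β = 0.76·19.06 ≈ 14.48.

α ≈ 4.57, β ≈ 14.48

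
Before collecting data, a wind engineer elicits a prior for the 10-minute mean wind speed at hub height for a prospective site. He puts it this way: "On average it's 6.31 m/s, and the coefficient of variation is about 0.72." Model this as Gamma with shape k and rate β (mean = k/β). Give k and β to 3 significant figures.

k ≈ 1.93, β ≈ 0.306

For Gamma(k, rate β): mean = k/β, variance = k/β², so CV = 1/√k.
CV = 0.72, hence k = 1/CV² = 1.93.
Then β = k/mean = 1.93/6.31 = 0.306.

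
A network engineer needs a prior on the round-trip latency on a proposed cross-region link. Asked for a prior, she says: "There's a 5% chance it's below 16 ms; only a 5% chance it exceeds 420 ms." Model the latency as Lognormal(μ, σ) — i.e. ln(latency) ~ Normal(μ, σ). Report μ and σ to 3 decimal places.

μ ≈ 4.406, σ ≈ 0.993

If T ~ Lognormal(μ,σ) then ln T ~ Normal(μ,σ), so the p-quantile of ln T is μ + z_p·σ.
ln(16) = 2.773 and ln(420) = 6.04; z_{0.05} = -1.645, z_{0.95} = 1.645.
σ = (6.04 − 2.773)/(1.645 − (-1.645)) = 0.993.
μ = 2.773 − (-1.645)·0.993 = 4.406.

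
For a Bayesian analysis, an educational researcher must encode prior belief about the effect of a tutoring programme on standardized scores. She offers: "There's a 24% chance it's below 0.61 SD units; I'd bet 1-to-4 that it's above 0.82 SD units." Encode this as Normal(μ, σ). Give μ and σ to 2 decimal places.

For Normal(μ,σ), the p-quantile is μ + z_p·σ. Here z_{0.24} = -0.7063, z_{0.8} = 0.8416.
So 0.61 = μ − 0.7063σ and 0.82 = μ + 0.8416σ.
Subtracting: σ = (0.82 − 0.61)/(0.8416 − (-0.7063)) = 0.14.
Then μ = 0.61 − (-0.7063)·0.14 = 0.71.

μ = 0.71, σ = 0.14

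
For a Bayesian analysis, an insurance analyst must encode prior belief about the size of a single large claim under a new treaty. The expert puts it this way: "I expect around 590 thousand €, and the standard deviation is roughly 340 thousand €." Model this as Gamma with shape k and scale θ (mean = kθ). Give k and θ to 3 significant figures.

k ≈ 3.01, θ ≈ 196

For Gamma(k, scale θ): mean = kθ, variance = kθ², so CV = 1/√k.
CV = SD/mean = 340/590 = 0.5763, hence k = 1/CV² = 3.01.
Then θ = mean/k = 590/3.01 = 196.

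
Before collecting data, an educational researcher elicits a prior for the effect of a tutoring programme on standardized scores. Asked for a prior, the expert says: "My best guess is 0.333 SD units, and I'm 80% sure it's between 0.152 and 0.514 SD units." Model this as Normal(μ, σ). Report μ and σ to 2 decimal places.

μ = 0.33, σ = 0.14

A symmetric 80% interval runs μ ± z·σ with z = 1.282.
Half-width = 0.181, so σ = 0.181/1.282 = 0.14.
μ is the stated best guess, 0.33.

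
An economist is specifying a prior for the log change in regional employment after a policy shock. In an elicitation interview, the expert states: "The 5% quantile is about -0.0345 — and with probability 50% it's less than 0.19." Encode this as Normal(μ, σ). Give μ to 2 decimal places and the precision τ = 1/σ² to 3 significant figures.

μ = 0.19, τ = 53.7

The p-quantile of Normal(μ,σ) is μ + z_p·σ, with z_{0.05} = -1.645 and z_{0.5} = 0.
Eliminate σ: μ = (z₂·x₁ − z₁·x₂)/(z₂ − z₁) = (0·-0.0345 − (-1.645)·0.19)/1.645 = 0.19.
Then σ = (x₂ − x₁)/(z₂ − z₁) = (0.19 − -0.0345)/1.645 = 0.14.
Precision τ = 1/σ² = 1/0.1365² = 53.7.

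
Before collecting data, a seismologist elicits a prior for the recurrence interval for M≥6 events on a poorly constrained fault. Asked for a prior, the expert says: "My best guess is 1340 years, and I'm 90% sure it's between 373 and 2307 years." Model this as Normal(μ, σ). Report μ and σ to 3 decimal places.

μ = 1340.000, σ = 587.894

A symmetric 90% interval runs μ ± z·σ with z = 1.645.
Half-width = 967, so σ = 967/1.645 = 587.894.
μ is the stated best guess, 1340.000.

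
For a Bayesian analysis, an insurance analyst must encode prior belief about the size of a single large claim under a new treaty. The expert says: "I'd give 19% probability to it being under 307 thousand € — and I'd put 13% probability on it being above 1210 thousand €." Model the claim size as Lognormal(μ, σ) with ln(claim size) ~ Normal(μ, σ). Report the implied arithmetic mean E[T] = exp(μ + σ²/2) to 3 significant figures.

E[T] ≈ 707 thousand €

If T ~ Lognormal(μ,σ) then ln T ~ Normal(μ,σ), so the p-quantile of ln T is μ + z_p·σ.
ln(307) = 5.727 and ln(1210) = 7.098; z_{0.19} = -0.8779, z_{0.87} = 1.126.
σ = (7.098 − 5.727)/(1.126 − (-0.8779)) = 0.684.
μ = 5.727 − (-0.8779)·0.684 = 6.328.
E[T] = exp(μ + σ²/2) = exp(6.328 + 0.2341) = 707 thousand €.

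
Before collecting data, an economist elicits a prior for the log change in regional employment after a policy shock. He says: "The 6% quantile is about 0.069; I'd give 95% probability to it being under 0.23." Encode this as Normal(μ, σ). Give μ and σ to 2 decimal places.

μ = 0.15, σ = 0.05

The p-quantile of Normal(μ,σ) is μ + z_p·σ, with z_{0.06} = -1.555 and z_{0.95} = 1.645.
Eliminate σ: μ = (z₂·x₁ − z₁·x₂)/(z₂ − z₁) = (1.645·0.069 − (-1.555)·0.23)/3.2 = 0.15.
Then σ = (x₂ − x₁)/(z₂ − z₁) = (0.23 − 0.069)/3.2 = 0.05.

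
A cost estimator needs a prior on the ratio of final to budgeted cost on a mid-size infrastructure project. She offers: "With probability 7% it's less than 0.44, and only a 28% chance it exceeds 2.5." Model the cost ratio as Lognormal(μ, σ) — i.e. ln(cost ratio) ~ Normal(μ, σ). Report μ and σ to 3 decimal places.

μ ≈ 0.424, σ ≈ 0.844

If T ~ Lognormal(μ,σ) then ln T ~ Normal(μ,σ), so the p-quantile of ln T is μ + z_p·σ.
ln(0.44) = -0.821 and ln(2.5) = 0.9163; z_{0.07} = -1.476, z_{0.72} = 0.5828.
σ = (0.9163 − -0.821)/(0.5828 − (-1.476)) = 0.844.
μ = -0.821 − (-1.476)·0.844 = 0.424.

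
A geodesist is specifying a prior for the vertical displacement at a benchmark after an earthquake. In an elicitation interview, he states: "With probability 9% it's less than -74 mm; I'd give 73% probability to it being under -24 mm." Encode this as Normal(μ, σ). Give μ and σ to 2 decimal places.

μ = -39.68, σ = 25.59

The p-quantile of Normal(μ,σ) is μ + z_p·σ, with z_{0.09} = -1.341 and z_{0.73} = 0.6128.
Eliminate σ: μ = (z₂·x₁ − z₁·x₂)/(z₂ − z₁) = (0.6128·-74 − (-1.341)·-24)/1.954 = -39.68.
Then σ = (x₂ − x₁)/(z₂ − z₁) = (-24 − -74)/1.954 = 25.59.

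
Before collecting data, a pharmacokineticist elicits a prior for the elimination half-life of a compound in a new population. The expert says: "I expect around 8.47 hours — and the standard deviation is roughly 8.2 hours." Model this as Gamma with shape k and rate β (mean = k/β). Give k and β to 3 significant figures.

For Gamma(k, rate β): mean = k/β, variance = k/β², so CV = 1/√k.
CV = SD/mean = 8.2/8.47 = 0.9681, hence k = 1/CV² = 1.07.
Then β = k/mean = 1.07/8.47 = 0.126.

k ≈ 1.07, β ≈ 0.126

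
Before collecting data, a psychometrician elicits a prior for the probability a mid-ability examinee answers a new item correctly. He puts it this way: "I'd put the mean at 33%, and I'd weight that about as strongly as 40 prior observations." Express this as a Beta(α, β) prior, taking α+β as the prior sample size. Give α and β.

Under the effective-sample-size interpretation, Beta(α, β) has prior mean α/(α+β) and prior sample size α+β.
So α+β = 40 and α/(α+β) = 0.33, giving α = 0.33·40 = 13.2 and β = 40 − 13.2 = 26.8.

α = 13.2, β = 26.8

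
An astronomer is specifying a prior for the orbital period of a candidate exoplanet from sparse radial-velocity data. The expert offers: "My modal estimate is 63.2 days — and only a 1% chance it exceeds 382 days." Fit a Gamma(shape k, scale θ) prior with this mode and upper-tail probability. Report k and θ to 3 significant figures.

Gamma(k,θ) with k>1 has mode (k−1)θ, so θ = 63.2/(k−1).
Need P(X < 382) = 0.99 with θ tied to k this way. Start at k = 2, θ = 63.2: P(X<382) ≈ 0.983.
Too low — raise k to concentrate. Iterating converges to k ≈ 2.14.
Then θ = 63.2/(2.14−1) ≈ 55.4.

k ≈ 2.14, θ ≈ 55.4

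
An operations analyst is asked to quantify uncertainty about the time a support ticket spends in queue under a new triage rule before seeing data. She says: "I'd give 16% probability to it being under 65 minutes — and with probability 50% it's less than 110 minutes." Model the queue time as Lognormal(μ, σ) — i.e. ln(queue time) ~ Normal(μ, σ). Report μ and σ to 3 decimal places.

μ ≈ 4.700, σ ≈ 0.529

If T ~ Lognormal(μ,σ) then ln T ~ Normal(μ,σ), so the p-quantile of ln T is μ + z_p·σ.
ln(65) = 4.174 and ln(110) = 4.7; z_{0.16} = -0.9945, z_{0.5} = 0.
σ = (4.7 − 4.174)/(0 − (-0.9945)) = 0.529.
μ = 4.174 − (-0.9945)·0.529 = 4.700.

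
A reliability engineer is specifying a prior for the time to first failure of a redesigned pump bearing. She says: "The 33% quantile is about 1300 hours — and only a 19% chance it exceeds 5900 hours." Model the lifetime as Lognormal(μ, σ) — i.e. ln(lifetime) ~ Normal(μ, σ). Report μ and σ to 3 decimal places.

μ ≈ 7.675, σ ≈ 1.148

If T ~ Lognormal(μ,σ) then ln T ~ Normal(μ,σ), so the p-quantile of ln T is μ + z_p·σ.
ln(1300) = 7.17 and ln(5900) = 8.683; z_{0.33} = -0.4399, z_{0.81} = 0.8779.
σ = (8.683 − 7.17)/(0.8779 − (-0.4399)) = 1.148.
μ = 7.17 − (-0.4399)·1.148 = 7.675.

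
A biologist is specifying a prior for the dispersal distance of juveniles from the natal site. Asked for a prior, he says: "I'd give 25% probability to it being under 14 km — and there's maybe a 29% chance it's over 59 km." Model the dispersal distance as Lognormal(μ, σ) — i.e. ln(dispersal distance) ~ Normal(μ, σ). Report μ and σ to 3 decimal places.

If T ~ Lognormal(μ,σ) then ln T ~ Normal(μ,σ), so the p-quantile of ln T is μ + z_p·σ.
ln(14) = 2.639 and ln(59) = 4.078; z_{0.25} = -0.6745, z_{0.71} = 0.5534.
σ = (4.078 − 2.639)/(0.5534 − (-0.6745)) = 1.172.
μ = 2.639 − (-0.6745)·1.172 = 3.429.

μ ≈ 3.429, σ ≈ 1.172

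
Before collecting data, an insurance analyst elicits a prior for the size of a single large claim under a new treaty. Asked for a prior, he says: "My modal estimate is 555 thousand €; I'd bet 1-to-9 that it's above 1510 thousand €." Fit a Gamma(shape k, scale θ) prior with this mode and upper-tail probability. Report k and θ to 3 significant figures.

k ≈ 2.91, θ ≈ 291

Gamma(k,θ) with k>1 has mode (k−1)θ, so θ = 555/(k−1).
Need P(X < 1510) = 0.9 with θ tied to k this way. Start at k = 2, θ = 555: P(X<1510) ≈ 0.755.
Too low — raise k to concentrate. Iterating converges to k ≈ 2.91.
Then θ = 555/(2.91−1) ≈ 291.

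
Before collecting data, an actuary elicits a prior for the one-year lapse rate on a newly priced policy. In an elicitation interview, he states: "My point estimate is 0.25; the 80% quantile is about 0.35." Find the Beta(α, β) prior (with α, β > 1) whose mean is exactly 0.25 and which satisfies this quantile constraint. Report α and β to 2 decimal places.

With mean 0.25 fixed, write α = 0.25s, β = 0.75s where s = α+β.
Need P(θ < 0.35) = 0.8 under Beta(0.25s, 0.75s). Normal approximation: (q−m)/√(m(1−m)/s) ≈ z_{0.8} = 0.842, so s ≈ 0.25·0.75·(0.842)²/(0.35−0.25)² = 13.3.
At s = 13.3: P(θ<0.35) ≈ 0.809. Adjusting to match 0.8 gives s ≈ 12.02.
So α = 0.25·12.02 ≈ 3.00, β = 0.75·12.02 ≈ 9.01.

α ≈ 3.00, β ≈ 9.01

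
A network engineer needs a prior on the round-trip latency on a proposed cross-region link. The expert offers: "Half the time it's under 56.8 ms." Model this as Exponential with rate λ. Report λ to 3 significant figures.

λ ≈ 0.0122

Exponential median = ln 2 / λ, so λ = ln 2 / 56.8 = 0.0122.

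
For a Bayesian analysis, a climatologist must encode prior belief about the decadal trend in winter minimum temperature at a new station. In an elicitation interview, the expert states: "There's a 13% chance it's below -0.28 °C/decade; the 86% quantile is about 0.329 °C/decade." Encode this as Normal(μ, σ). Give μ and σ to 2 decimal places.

The p-quantile of Normal(μ,σ) is μ + z_p·σ, with z_{0.13} = -1.126 and z_{0.86} = 1.08.
Eliminate σ: μ = (z₂·x₁ − z₁·x₂)/(z₂ − z₁) = (1.08·-0.28 − (-1.126)·0.329)/2.207 = 0.03.
Then σ = (x₂ − x₁)/(z₂ − z₁) = (0.329 − -0.28)/2.207 = 0.28.

μ = 0.03, σ = 0.28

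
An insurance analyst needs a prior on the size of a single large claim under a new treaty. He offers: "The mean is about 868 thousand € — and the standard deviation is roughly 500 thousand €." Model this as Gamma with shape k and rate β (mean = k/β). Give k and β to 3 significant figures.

k ≈ 3.01, β ≈ 0.00347

For Gamma(k, rate β): mean = k/β, variance = k/β², so CV = 1/√k.
CV = SD/mean = 500/868 = 0.576, hence k = 1/CV² = 3.01.
Then β = k/mean = 3.01/868 = 0.00347.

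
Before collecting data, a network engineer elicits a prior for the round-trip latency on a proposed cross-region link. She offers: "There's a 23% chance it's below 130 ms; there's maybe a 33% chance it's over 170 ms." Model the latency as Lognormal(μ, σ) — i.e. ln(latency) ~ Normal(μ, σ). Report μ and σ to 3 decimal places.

μ ≈ 5.036, σ ≈ 0.228

If T ~ Lognormal(μ,σ) then ln T ~ Normal(μ,σ), so the p-quantile of ln T is μ + z_p·σ.
ln(130) = 4.868 and ln(170) = 5.136; z_{0.23} = -0.7388, z_{0.67} = 0.4399.
σ = (5.136 − 4.868)/(0.4399 − (-0.7388)) = 0.228.
μ = 4.868 − (-0.7388)·0.228 = 5.036.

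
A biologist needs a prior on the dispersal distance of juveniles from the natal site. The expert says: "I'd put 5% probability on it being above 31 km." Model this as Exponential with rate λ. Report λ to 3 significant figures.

λ ≈ 0.0966

P(T > 31.0) = e^(−λ·31.0) = 0.05, so λ = −ln(0.05)/31.0 = 0.0966.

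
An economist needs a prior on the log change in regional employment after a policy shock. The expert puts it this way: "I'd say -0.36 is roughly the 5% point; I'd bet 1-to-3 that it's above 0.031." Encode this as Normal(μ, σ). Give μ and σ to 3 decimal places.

μ = -0.083, σ = 0.169

The p-quantile of Normal(μ,σ) is μ + z_p·σ, with z_{0.05} = -1.645 and z_{0.75} = 0.6745.
Eliminate σ: μ = (z₂·x₁ − z₁·x₂)/(z₂ − z₁) = (0.6745·-0.36 − (-1.645)·0.031)/2.319 = -0.083.
Then σ = (x₂ − x₁)/(z₂ − z₁) = (0.031 − -0.36)/2.319 = 0.169.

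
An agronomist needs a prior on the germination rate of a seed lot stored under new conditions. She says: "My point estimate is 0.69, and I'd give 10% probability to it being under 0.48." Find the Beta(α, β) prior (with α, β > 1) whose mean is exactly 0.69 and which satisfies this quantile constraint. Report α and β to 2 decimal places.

α ≈ 5.74, β ≈ 2.58

With mean 0.69 fixed, write α = 0.69s, β = 0.31s where s = α+β.
Need P(θ < 0.48) = 0.1 under Beta(0.69s, 0.31s). Normal approximation: (q−m)/√(m(1−m)/s) ≈ z_{0.1} = -1.28, so s ≈ 0.69·0.31·(-1.28)²/(0.48−0.69)² = 8.0.
At s = 8.0: P(θ<0.48) ≈ 0.104. Adjusting to match 0.1 gives s ≈ 8.32.
So α = 0.69·8.32 ≈ 5.74, β = 0.31·8.32 ≈ 2.58.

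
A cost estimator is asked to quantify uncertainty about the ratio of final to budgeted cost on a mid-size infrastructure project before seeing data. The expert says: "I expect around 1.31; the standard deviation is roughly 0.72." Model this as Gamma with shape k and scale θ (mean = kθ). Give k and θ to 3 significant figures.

k ≈ 3.31, θ ≈ 0.396

For Gamma(k, scale θ): mean = kθ, variance = kθ², so CV = 1/√k.
CV = SD/mean = 0.72/1.31 = 0.5496, hence k = 1/CV² = 3.31.
Then θ = mean/k = 1.31/3.31 = 0.396.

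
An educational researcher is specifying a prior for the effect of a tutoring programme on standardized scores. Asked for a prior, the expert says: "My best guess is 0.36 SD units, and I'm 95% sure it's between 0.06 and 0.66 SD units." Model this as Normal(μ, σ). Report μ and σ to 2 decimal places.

μ = 0.36, σ = 0.15

A symmetric 95% interval runs μ ± z·σ with z = 1.96.
Half-width = 0.3, so σ = 0.3/1.96 = 0.15.
μ is the stated best guess, 0.36.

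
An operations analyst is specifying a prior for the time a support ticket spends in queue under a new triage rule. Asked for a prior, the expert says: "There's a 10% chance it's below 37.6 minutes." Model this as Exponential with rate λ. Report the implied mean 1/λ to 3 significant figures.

P(T < 37.6) = 1 − e^(−λ·37.6) = 0.1, so λ = −ln(1−0.1)/37.6 = −ln(0.9)/37.6 = 0.0028.
Mean = 1/λ = 357 minutes.

mean ≈ 357 minutes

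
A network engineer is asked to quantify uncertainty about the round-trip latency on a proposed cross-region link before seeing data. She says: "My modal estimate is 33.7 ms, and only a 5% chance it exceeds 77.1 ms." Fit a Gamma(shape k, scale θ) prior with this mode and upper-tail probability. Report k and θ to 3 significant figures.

Gamma(k,θ) with k>1 has mode (k−1)θ, so θ = 33.7/(k−1).
Need P(X < 77.1) = 0.95 with θ tied to k this way. Start at k = 2, θ = 33.7: P(X<77.1) ≈ 0.666.
Too low — raise k to concentrate. Iterating converges to k ≈ 5.
Then θ = 33.7/(5−1) ≈ 8.42.

k ≈ 5, θ ≈ 8.42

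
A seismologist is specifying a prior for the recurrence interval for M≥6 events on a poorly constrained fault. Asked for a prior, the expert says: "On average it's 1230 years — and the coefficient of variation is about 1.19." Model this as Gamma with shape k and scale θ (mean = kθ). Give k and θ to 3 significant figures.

k ≈ 0.706, θ ≈ 1740

For Gamma(k, scale θ): mean = kθ, variance = kθ², so CV = 1/√k.
CV = 1.19, hence k = 1/CV² = 0.706.
Then θ = mean/k = 1230/0.706 = 1740.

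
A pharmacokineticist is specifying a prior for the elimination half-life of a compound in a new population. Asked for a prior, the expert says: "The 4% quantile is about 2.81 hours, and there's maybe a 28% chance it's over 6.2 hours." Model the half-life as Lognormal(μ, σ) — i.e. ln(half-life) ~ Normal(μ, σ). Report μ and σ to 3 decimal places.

μ ≈ 1.627, σ ≈ 0.339

If T ~ Lognormal(μ,σ) then ln T ~ Normal(μ,σ), so the p-quantile of ln T is μ + z_p·σ.
ln(2.81) = 1.033 and ln(6.2) = 1.825; z_{0.04} = -1.751, z_{0.72} = 0.5828.
σ = (1.825 − 1.033)/(0.5828 − (-1.751)) = 0.339.
μ = 1.033 − (-1.751)·0.339 = 1.627.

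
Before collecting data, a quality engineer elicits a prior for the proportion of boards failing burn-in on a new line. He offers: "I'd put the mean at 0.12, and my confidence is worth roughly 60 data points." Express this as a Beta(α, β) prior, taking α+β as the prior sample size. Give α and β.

α = 7.2, β = 52.8

Under the effective-sample-size interpretation, Beta(α, β) has prior mean α/(α+β) and prior sample size α+β.
So α+β = 60 and α/(α+β) = 0.12, giving α = 0.12·60 = 7.2 and β = 60 − 7.2 = 52.8.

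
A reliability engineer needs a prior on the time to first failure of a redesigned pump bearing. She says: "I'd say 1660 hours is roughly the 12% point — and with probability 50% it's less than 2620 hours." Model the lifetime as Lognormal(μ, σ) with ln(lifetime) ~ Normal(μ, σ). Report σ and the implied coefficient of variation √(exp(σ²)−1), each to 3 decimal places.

σ ≈ 0.388, CV ≈ 0.404

If T ~ Lognormal(μ,σ) then ln T ~ Normal(μ,σ), so the p-quantile of ln T is μ + z_p·σ.
ln(1660) = 7.415 and ln(2620) = 7.871; z_{0.12} = -1.175, z_{0.5} = 0.
σ = (7.871 − 7.415)/(0 − (-1.175)) = 0.388.
μ = 7.415 − (-1.175)·0.388 = 7.871.
CV = √(exp(σ²)−1) = √(exp(0.1508)−1) = 0.404.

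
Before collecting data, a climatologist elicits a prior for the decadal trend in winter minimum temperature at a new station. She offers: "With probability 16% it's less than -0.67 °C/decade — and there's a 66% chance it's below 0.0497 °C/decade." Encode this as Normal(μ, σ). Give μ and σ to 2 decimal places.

μ = -0.16, σ = 0.51

For Normal(μ,σ), the p-quantile is μ + z_p·σ. Here z_{0.16} = -0.9945, z_{0.66} = 0.4125.
So -0.67 = μ − 0.9945σ and 0.0497 = μ + 0.4125σ.
Subtracting: σ = (0.0497 − -0.67)/(0.4125 − (-0.9945)) = 0.51.
Then μ = -0.67 − (-0.9945)·0.51 = -0.16.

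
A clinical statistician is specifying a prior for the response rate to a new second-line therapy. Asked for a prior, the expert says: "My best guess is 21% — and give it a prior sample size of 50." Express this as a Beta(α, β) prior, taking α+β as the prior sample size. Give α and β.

Under the effective-sample-size interpretation, Beta(α, β) has prior mean α/(α+β) and prior sample size α+β.
So α+β = 50 and α/(α+β) = 0.21, giving α = 0.21·50 = 10.5 and β = 50 − 10.5 = 39.5.

α = 10.5, β = 39.5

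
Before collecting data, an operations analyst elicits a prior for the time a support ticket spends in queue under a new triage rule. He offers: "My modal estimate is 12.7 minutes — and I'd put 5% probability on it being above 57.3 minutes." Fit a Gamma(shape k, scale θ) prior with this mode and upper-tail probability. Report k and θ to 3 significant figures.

Gamma(k,θ) with k>1 has mode (k−1)θ, so θ = 12.7/(k−1).
Need P(X < 57.3) = 0.95 with θ tied to k this way. Start at k = 2, θ = 12.7: P(X<57.3) ≈ 0.939.
Too low — raise k to concentrate. Iterating converges to k ≈ 2.08.
Then θ = 12.7/(2.08−1) ≈ 11.8.

k ≈ 2.08, θ ≈ 11.8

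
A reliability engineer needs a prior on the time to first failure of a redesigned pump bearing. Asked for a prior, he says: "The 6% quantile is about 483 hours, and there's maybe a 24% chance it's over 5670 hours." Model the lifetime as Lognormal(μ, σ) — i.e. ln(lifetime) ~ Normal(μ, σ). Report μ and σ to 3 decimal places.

If T ~ Lognormal(μ,σ) then ln T ~ Normal(μ,σ), so the p-quantile of ln T is μ + z_p·σ.
ln(483) = 6.18 and ln(5670) = 8.643; z_{0.06} = -1.555, z_{0.76} = 0.7063.
σ = (8.643 − 6.18)/(0.7063 − (-1.555)) = 1.089.
μ = 6.18 − (-1.555)·1.089 = 7.874.

μ ≈ 7.874, σ ≈ 1.089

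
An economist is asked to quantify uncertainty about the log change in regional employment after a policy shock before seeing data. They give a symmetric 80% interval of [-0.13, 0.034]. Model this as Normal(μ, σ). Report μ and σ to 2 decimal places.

μ = -0.05, σ = 0.06

A symmetric 80% interval runs μ ± z·σ with z = 1.282.
Half-width = 0.082, so σ = 0.082/1.282 = 0.06.
μ is the interval midpoint, -0.05.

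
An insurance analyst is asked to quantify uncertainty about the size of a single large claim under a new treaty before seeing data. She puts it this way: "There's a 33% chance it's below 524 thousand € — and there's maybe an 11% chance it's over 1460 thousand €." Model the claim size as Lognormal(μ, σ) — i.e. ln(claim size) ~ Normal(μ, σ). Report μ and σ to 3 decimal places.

μ ≈ 6.532, σ ≈ 0.615

If T ~ Lognormal(μ,σ) then ln T ~ Normal(μ,σ), so the p-quantile of ln T is μ + z_p·σ.
ln(524) = 6.261 and ln(1460) = 7.286; z_{0.33} = -0.4399, z_{0.89} = 1.227.
σ = (7.286 − 6.261)/(1.227 − (-0.4399)) = 0.615.
μ = 6.261 − (-0.4399)·0.615 = 6.532.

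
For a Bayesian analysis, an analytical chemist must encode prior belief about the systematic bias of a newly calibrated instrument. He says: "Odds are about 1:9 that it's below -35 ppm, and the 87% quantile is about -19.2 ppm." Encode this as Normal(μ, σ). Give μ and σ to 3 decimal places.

For Normal(μ,σ), the p-quantile is μ + z_p·σ. Here z_{0.1} = -1.282, z_{0.87} = 1.126.
So -35 = μ − 1.282σ and -19.2 = μ + 1.126σ.
Subtracting: σ = (-19.2 − -35)/(1.126 − (-1.282)) = 6.562.
Then μ = -35 − (-1.282)·6.562 = -26.591.

μ = -26.591, σ = 6.562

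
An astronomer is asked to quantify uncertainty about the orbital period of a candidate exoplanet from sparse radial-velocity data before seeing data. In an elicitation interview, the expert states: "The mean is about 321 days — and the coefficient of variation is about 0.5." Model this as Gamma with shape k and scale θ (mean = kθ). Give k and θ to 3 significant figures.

k ≈ 4, θ ≈ 80.2

For Gamma(k, scale θ): mean = kθ, variance = kθ², so CV = 1/√k.
CV = 0.5, hence k = 1/CV² = 4.
Then θ = mean/k = 321/4 = 80.2.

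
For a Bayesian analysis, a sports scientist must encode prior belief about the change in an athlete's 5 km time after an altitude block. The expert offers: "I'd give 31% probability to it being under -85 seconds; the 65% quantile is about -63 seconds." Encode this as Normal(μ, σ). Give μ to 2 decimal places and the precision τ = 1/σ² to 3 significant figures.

The p-quantile of Normal(μ,σ) is μ + z_p·σ, with z_{0.31} = -0.4959 and z_{0.65} = 0.3853.
Eliminate σ: μ = (z₂·x₁ − z₁·x₂)/(z₂ − z₁) = (0.3853·-85 − (-0.4959)·-63)/0.8812 = -72.62.
Then σ = (x₂ − x₁)/(z₂ − z₁) = (-63 − -85)/0.8812 = 24.97.
Precision τ = 1/σ² = 1/24.97² = 0.0016.

μ = -72.62, τ = 0.0016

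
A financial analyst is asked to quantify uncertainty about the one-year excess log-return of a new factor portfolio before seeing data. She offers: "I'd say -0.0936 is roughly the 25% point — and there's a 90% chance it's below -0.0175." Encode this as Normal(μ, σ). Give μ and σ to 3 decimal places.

μ = -0.067, σ = 0.039

For Normal(μ,σ), the p-quantile is μ + z_p·σ. Here z_{0.25} = -0.6745, z_{0.9} = 1.282.
So -0.0936 = μ − 0.6745σ and -0.0175 = μ + 1.282σ.
Subtracting: σ = (-0.0175 − -0.0936)/(1.282 − (-0.6745)) = 0.039.
Then μ = -0.0936 − (-0.6745)·0.039 = -0.067.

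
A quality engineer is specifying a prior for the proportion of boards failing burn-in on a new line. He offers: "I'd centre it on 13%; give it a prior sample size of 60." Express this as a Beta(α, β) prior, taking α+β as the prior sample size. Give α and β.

Under the effective-sample-size interpretation, Beta(α, β) has prior mean α/(α+β) and prior sample size α+β.
So α+β = 60 and α/(α+β) = 0.13, giving α = 0.13·60 = 7.8 and β = 60 − 7.8 = 52.2.

α = 7.8, β = 52.2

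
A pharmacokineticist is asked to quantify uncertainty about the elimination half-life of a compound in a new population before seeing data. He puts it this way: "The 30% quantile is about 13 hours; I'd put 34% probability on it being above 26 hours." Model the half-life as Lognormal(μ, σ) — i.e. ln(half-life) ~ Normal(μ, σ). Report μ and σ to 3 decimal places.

If T ~ Lognormal(μ,σ) then ln T ~ Normal(μ,σ), so the p-quantile of ln T is μ + z_p·σ.
ln(13) = 2.565 and ln(26) = 3.258; z_{0.3} = -0.5244, z_{0.66} = 0.4125.
σ = (3.258 − 2.565)/(0.4125 − (-0.5244)) = 0.740.
μ = 2.565 − (-0.5244)·0.740 = 2.953.

μ ≈ 2.953, σ ≈ 0.740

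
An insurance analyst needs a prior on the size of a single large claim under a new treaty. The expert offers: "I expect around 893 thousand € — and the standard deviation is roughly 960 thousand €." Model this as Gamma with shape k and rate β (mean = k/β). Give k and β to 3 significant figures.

k ≈ 0.865, β ≈ 0.000969

For Gamma(k, rate β): mean = k/β, variance = k/β², so CV = 1/√k.
CV = SD/mean = 960/893 = 1.075, hence k = 1/CV² = 0.865.
Then β = k/mean = 0.865/893 = 0.000969.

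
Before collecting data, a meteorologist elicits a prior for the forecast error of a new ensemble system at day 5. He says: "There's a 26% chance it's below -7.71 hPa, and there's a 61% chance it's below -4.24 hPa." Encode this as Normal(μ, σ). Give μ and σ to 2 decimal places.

For Normal(μ,σ), the p-quantile is μ + z_p·σ. Here z_{0.26} = -0.6433, z_{0.61} = 0.2793.
So -7.71 = μ − 0.6433σ and -4.24 = μ + 0.2793σ.
Subtracting: σ = (-4.24 − -7.71)/(0.2793 − (-0.6433)) = 3.76.
Then μ = -7.71 − (-0.6433)·3.76 = -5.29.

μ = -5.29, σ = 3.76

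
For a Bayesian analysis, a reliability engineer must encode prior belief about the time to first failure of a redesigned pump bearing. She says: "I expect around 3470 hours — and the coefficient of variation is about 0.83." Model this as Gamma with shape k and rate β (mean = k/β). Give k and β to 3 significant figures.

k ≈ 1.45, β ≈ 0.000418

For Gamma(k, rate β): mean = k/β, variance = k/β², so CV = 1/√k.
CV = 0.83, hence k = 1/CV² = 1.45.
Then β = k/mean = 1.45/3470 = 0.000418.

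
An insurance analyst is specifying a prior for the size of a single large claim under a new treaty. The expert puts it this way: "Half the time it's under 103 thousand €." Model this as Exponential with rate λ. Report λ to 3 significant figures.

λ ≈ 0.00673

Exponential median = ln 2 / λ, so λ = ln 2 / 103.0 = 0.00673.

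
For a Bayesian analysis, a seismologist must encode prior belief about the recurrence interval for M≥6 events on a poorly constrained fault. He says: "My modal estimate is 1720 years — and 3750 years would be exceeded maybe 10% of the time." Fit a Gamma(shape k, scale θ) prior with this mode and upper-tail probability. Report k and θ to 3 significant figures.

k ≈ 4.16, θ ≈ 544

Gamma(k,θ) with k>1 has mode (k−1)θ, so θ = 1720/(k−1).
Need P(X < 3750) = 0.9 with θ tied to k this way. Start at k = 2, θ = 1720: P(X<3750) ≈ 0.641.
Too low — raise k to concentrate. Iterating converges to k ≈ 4.16.
Then θ = 1720/(4.16−1) ≈ 544.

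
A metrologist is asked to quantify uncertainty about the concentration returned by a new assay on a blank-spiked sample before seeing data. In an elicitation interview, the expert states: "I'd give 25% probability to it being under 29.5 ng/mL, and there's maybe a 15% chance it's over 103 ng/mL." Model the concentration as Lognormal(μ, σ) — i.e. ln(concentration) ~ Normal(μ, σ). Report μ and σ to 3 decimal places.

If T ~ Lognormal(μ,σ) then ln T ~ Normal(μ,σ), so the p-quantile of ln T is μ + z_p·σ.
ln(29.5) = 3.384 and ln(103) = 4.635; z_{0.25} = -0.6745, z_{0.85} = 1.036.
σ = (4.635 − 3.384)/(1.036 − (-0.6745)) = 0.731.
μ = 3.384 − (-0.6745)·0.731 = 3.877.

μ ≈ 3.877, σ ≈ 0.731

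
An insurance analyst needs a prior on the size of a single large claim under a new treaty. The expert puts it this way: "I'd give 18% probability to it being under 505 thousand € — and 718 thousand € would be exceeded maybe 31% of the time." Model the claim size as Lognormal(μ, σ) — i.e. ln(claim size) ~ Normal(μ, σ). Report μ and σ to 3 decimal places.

μ ≈ 6.453, σ ≈ 0.249

If T ~ Lognormal(μ,σ) then ln T ~ Normal(μ,σ), so the p-quantile of ln T is μ + z_p·σ.
ln(505) = 6.225 and ln(718) = 6.576; z_{0.18} = -0.9154, z_{0.69} = 0.4959.
σ = (6.576 − 6.225)/(0.4959 − (-0.9154)) = 0.249.
μ = 6.225 − (-0.9154)·0.249 = 6.453.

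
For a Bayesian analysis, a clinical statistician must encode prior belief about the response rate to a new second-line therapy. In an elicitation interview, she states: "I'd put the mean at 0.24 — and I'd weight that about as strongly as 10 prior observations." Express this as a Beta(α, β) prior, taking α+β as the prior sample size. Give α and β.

Under the effective-sample-size interpretation, Beta(α, β) has prior mean α/(α+β) and prior sample size α+β.
So α+β = 10 and α/(α+β) = 0.24, giving α = 0.24·10 = 2.4 and β = 10 − 2.4 = 7.6.

α = 2.4, β = 7.6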